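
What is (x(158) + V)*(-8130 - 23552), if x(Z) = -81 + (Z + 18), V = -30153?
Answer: 952297556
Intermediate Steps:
x(Z) = -63 + Z (x(Z) = -81 + (18 + Z) = -63 + Z)
(x(158) + V)*(-8130 - 23552) = ((-63 + 158) - 30153)*(-8130 - 23552) = (95 - 30153)*(-31682) = -30058*(-31682) = 952297556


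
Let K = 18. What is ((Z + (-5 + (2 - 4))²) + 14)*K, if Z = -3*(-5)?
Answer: 1404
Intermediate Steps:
Z = 15
((Z + (-5 + (2 - 4))²) + 14)*K = ((15 + (-5 + (2 - 4))²) + 14)*18 = ((15 + (-5 - 2)²) + 14)*18 = ((15 + (-7)²) + 14)*18 = ((15 + 49) + 14)*18 = (64 + 14)*18 = 78*18 = 1404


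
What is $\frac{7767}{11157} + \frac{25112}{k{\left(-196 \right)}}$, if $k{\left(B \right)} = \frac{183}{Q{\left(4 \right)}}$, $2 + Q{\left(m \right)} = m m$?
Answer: $\frac{1307955179}{680577} \approx 1921.8$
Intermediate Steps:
$Q{\left(m \right)} = -2 + m^{2}$ ($Q{\left(m \right)} = -2 + m m = -2 + m^{2}$)
$k{\left(B \right)} = \frac{183}{14}$ ($k{\left(B \right)} = \frac{183}{-2 + 4^{2}} = \frac{183}{-2 + 16} = \frac{183}{14}$)
$\frac{7767}{11157} + \frac{25112}{k{\left(-196 \right)}} = \frac{7767}{11157} + \frac{25112}{\frac{183}{14}} = 7767 \cdot \frac{1}{11157} + 25112 \cdot \frac{14}{183} = \frac{2589}{3719} + \frac{351568}{183} = \frac{1307955179}{680577}$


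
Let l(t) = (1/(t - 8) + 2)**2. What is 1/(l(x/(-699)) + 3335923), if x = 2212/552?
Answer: 596368518001/1989441552483707219 ≈ 2.9977e-7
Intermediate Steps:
x = 553/138 (x = 2212*(1/552) = 553/138 ≈ 4.0072)
l(t) = (2 + 1/(-8 + t))**2 (l(t) = (1/(-8 + t) + 2)**2 = (2 + 1/(-8 + t))**2)
1/(l(x/(-699)) + 3335923) = 1/((-15 + 2*((553/138)/(-699)))**2/(-8 + (553/138)/(-699))**2 + 3335923) = 1/((-15 + 2*((553/138)*(-1/699)))**2/(-8 + (553/138)*(-1/699))**2 + 3335923) = 1/((-15 + 2*(-553/96462))**2/(-8 - 553/96462)**2 + 3335923) = 1/((-15 - 553/48231)**2/(-772249/96462)**2 + 3335923) = 1/((-724018/48231)**2*(9304917444/596368518001) + 3335923) = 1/((524202064324/2326229361)*(9304917444/596368518001) + 3335923) = 1/(2096808257296/596368518001 + 3335923) = 1/(1989441552483707219/596368518001) = 596368518001/1989441552483707219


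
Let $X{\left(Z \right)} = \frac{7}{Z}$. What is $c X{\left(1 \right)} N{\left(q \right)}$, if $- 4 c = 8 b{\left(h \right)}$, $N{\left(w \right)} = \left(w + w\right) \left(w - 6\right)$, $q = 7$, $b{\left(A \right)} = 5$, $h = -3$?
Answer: $-980$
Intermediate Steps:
$N{\left(w \right)} = 2 w \left(-6 + w\right)$
$c = -10$ ($c = - \frac{8 \cdot 5}{4} = \left(- \frac{1}{4}\right) 40 = -10$)
$c X{\left(1 \right)} N{\left(q \right)} = - 10 \cdot \frac{7}{1} \cdot 2 \cdot 7 \left(-6 + 7\right) = - 10 \cdot 7 \cdot 1 \cdot 2 \cdot 7 \cdot 1 = \left(-10\right) 7 \cdot 14 = \left(-70\right) 14 = -980$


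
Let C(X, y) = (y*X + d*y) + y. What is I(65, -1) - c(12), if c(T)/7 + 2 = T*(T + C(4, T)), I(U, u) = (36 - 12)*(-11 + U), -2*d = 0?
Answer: -4738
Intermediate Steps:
d = 0 (d = -½*0 = 0)
I(U, u) = -264 + 24*U (I(U, u) = 24*(-11 + U) = -264 + 24*U)
C(X, y) = y + X*y (C(X, y) = (y*X + 0*y) + y = (X*y + 0) + y = X*y + y = y + X*y)
c(T) = -14 + 42*T² (c(T) = -14 + 7*(T*(T + T*(1 + 4))) = -14 + 7*(T*(T + T*5)) = -14 + 7*(T*(T + 5*T)) = -14 + 7*(T*(6*T)) = -14 + 7*(6*T²) = -14 + 42*T²)
I(65, -1) - c(12) = (-264 + 24*65) - (-14 + 42*12²) = (-264 + 1560) - (-14 + 42*144) = 1296 - (-14 + 6048) = 1296 - 1*6034 = 1296 - 6034 = -4738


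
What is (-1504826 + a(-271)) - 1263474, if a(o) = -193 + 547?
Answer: -2767946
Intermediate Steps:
a(o) = 354
(-1504826 + a(-271)) - 1263474 = (-1504826 + 354) - 1263474 = -1504472 - 1263474 = -2767946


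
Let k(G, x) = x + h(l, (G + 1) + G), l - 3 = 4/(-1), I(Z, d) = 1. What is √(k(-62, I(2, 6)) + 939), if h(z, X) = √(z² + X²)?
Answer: √(940 + √15130) ≈ 32.604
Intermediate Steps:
l = -1 (l = 3 + 4/(-1) = 3 + 4*(-1) = 3 - 4 = -1)
h(z, X) = √(X² + z²)
k(G, x) = x + √(1 + (1 + 2*G)²) (k(G, x) = x + √(((G + 1) + G)² + (-1)²) = x + √(((1 + G) + G)² + 1) = x + √((1 + 2*G)² + 1) = x + √(1 + (1 + 2*G)²))
√(k(-62, I(2, 6)) + 939) = √((1 + √(1 + (1 + 2*(-62))²)) + 939) = √((1 + √(1 + (1 - 124)²)) + 939) = √((1 + √(1 + (-123)²)) + 939) = √((1 + √(1 + 15129)) + 939) = √((1 + √15130) + 939) = √(940 + √15130)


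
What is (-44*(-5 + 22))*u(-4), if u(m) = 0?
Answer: 0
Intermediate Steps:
(-44*(-5 + 22))*u(-4) = -44*(-5 + 22)*0 = -44*17*0 = -748*0 = 0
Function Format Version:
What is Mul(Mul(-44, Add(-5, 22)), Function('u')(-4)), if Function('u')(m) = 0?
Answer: 0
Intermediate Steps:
Mul(Mul(-44, Add(-5, 22)), Function('u')(-4)) = Mul(Mul(-44, Add(-5, 22)), 0) = Mul(Mul(-44, 17), 0) = Mul(-748, 0) = 0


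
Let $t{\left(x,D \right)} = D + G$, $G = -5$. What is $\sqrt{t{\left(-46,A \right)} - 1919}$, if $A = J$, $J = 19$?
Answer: $i \sqrt{1905} \approx 43.646 i$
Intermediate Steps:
$A = 19$
$t{\left(x,D \right)} = -5 + D$ ($t{\left(x,D \right)} = D - 5 = -5 + D$)
$\sqrt{t{\left(-46,A \right)} - 1919} = \sqrt{\left(-5 + 19\right) - 1919} = \sqrt{14 - 1919} = \sqrt{-1905} = i \sqrt{1905}$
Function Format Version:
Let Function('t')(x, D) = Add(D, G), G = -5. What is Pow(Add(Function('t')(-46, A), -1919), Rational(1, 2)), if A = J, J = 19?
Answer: Mul(I, Pow(1905, Rational(1, 2))) ≈ Mul(43.646, I)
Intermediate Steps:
A = 19
Function('t')(x, D) = Add(-5, D) (Function('t')(x, D) = Add(D, -5) = Add(-5, D))
Pow(Add(Function('t')(-46, A), -1919), Rational(1, 2)) = Pow(Add(Add(-5, 19), -1919), Rational(1, 2)) = Pow(Add(14, -1919), Rational(1, 2)) = Pow(-1905, Rational(1, 2)) = Mul(I, Pow(1905, Rational(1, 2)))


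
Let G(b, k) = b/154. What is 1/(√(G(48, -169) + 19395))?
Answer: √114994803/1493439 ≈ 0.0071805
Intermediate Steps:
G(b, k) = b/154 (G(b, k) = b*(1/154) = b/154)
1/(√(G(48, -169) + 19395)) = 1/(√((1/154)*48 + 19395)) = 1/(√(24/77 + 19395)) = 1/(√(1493439/77)) = 1/(√114994803/77) = √114994803/1493439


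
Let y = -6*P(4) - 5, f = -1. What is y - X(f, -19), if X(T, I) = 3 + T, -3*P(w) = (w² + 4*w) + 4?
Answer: 65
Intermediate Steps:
P(w) = -4/3 - 4*w/3 - w²/3 (P(w) = -((w² + 4*w) + 4)/3 = -(4 + w² + 4*w)/3 = -4/3 - 4*w/3 - w²/3)
y = 67 (y = -6*(-4/3 - 4/3*4 - ⅓*4²) - 5 = -6*(-4/3 - 16/3 - ⅓*16) - 5 = -6*(-4/3 - 16/3 - 16/3) - 5 = -6*(-12) - 5 = 72 - 5 = 67)
y - X(f, -19) = 67 - (3 - 1) = 67 - 1*2 = 67 - 2 = 65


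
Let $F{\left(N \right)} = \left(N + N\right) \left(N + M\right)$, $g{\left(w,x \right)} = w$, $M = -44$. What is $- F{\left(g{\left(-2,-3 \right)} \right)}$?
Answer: $-184$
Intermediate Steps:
$F{\left(N \right)} = 2 N \left(-44 + N\right)$ ($F{\left(N \right)} = \left(N + N\right) \left(N - 44\right) = 2 N \left(-44 + N\right)$)
$- F{\left(g{\left(-2,-3 \right)} \right)} = - 2 \left(-2\right) \left(-44 - 2\right) = - 2 \left(-2\right) \left(-46\right) = \left(-1\right) 184 = -184$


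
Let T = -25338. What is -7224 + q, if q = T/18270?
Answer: -22001303/3045 ≈ -7225.4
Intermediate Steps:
q = -4223/3045 (q = -25338/18270 = -25338*1/18270 = -4223/3045 ≈ -1.3869)
-7224 + q = -7224 - 4223/3045 = -22001303/3045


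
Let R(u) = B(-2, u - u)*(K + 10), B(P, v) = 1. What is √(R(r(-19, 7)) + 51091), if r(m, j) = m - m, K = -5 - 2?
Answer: √51094 ≈ 226.04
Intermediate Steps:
K = -7
r(m, j) = 0
R(u) = 3 (R(u) = 1*(-7 + 10) = 1*3 = 3)
√(R(r(-19, 7)) + 51091) = √(3 + 51091) = √51094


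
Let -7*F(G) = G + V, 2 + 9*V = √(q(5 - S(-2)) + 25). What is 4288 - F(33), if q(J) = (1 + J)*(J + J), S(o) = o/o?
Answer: 270439/63 + √65/63 ≈ 4292.8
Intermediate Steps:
S(o) = 1
q(J) = 2*J*(1 + J) (q(J) = (1 + J)*(2*J) = 2*J*(1 + J))
V = -2/9 + √65/9 (V = -2/9 + √(2*(5 - 1*1)*(1 + (5 - 1*1)) + 25)/9 = -2/9 + √(2*(5 - 1)*(1 + (5 - 1)) + 25)/9 = -2/9 + √(2*4*(1 + 4) + 25)/9 = -2/9 + √(2*4*5 + 25)/9 = -2/9 + √(40 + 25)/9 = -2/9 + √65/9 ≈ 0.67358)
F(G) = 2/63 - G/7 - √65/63 (F(G) = -(G + (-2/9 + √65/9))/7 = -(-2/9 + G + √65/9)/7 = 2/63 - G/7 - √65/63)
4288 - F(33) = 4288 - (2/63 - ⅐*33 - √65/63) = 4288 - (2/63 - 33/7 - √65/63) = 4288 - (-295/63 - √65/63) = 4288 + (295/63 + √65/63) = 270439/63 + √65/63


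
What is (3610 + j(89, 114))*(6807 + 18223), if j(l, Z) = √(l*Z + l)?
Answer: 90358300 + 25030*√10235 ≈ 9.2890e+7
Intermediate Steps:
j(l, Z) = √(l + Z*l) (j(l, Z) = √(Z*l + l) = √(l + Z*l))
(3610 + j(89, 114))*(6807 + 18223) = (3610 + √(89*(1 + 114)))*(6807 + 18223) = (3610 + √(89*115))*25030 = (3610 + √10235)*25030 = 90358300 + 25030*√10235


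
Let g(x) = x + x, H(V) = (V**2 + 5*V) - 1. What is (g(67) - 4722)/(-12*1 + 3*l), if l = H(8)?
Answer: -4588/297 ≈ -15.448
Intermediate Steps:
H(V) = -1 + V**2 + 5*V
l = 103 (l = -1 + 8**2 + 5*8 = -1 + 64 + 40 = 103)
g(x) = 2*x
(g(67) - 4722)/(-12*1 + 3*l) = (2*67 - 4722)/(-12*1 + 3*103) = (134 - 4722)/(-12 + 309) = -4588/297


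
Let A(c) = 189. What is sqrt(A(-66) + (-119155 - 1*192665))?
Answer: I*sqrt(311631) ≈ 558.24*I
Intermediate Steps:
sqrt(A(-66) + (-119155 - 1*192665)) = sqrt(189 + (-119155 - 1*192665)) = sqrt(189 + (-119155 - 192665)) = sqrt(189 - 311820) = sqrt(-311631) = I*sqrt(311631)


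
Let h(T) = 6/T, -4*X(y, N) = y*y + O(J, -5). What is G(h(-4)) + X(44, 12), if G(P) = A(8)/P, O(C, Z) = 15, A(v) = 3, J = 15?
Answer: -1959/4 ≈ -489.75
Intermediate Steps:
X(y, N) = -15/4 - y²/4 (X(y, N) = -(y*y + 15)/4 = -(y² + 15)/4 = -(15 + y²)/4 = -15/4 - y²/4)
G(P) = 3/P
G(h(-4)) + X(44, 12) = 3/((6/(-4))) + (-15/4 - ¼*44²) = 3/((6*(-¼))) + (-15/4 - ¼*1936) = 3/(-3/2) + (-15/4 - 484) = 3*(-⅔) - 1951/4 = -2 - 1951/4 = -1959/4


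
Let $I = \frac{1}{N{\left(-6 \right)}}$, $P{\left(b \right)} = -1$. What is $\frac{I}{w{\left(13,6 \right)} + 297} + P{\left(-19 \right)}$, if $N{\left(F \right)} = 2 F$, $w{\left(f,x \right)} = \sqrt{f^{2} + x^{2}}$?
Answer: $- \frac{352115}{352016} + \frac{\sqrt{205}}{1056048} \approx -1.0003$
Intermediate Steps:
$I = - \frac{1}{12}$ ($I = \frac{1}{2 \left(-6\right)} = \frac{1}{-12} = - \frac{1}{12} \approx -0.083333$)
$\frac{I}{w{\left(13,6 \right)} + 297} + P{\left(-19 \right)} = - \frac{1}{12 \left(\sqrt{13^{2} + 6^{2}} + 297\right)} - 1 = - \frac{1}{12 \left(\sqrt{169 + 36} + 297\right)} - 1 = - \frac{1}{12 \left(\sqrt{205} + 297\right)} - 1 = - \frac{1}{12 \left(297 + \sqrt{205}\right)} - 1 = -1 - \frac{1}{12 \left(297 + \sqrt{205}\right)}$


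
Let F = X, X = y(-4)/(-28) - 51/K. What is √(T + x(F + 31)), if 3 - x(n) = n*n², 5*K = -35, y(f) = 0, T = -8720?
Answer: I*√155671341/49 ≈ 254.63*I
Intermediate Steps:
K = -7 (K = (⅕)*(-35) = -7)
X = 51/7 (X = 0/(-28) - 51/(-7) = 0*(-1/28) - 51*(-⅐) = 0 + 51/7 = 51/7 ≈ 7.2857)
F = 51/7 ≈ 7.2857
x(n) = 3 - n³ (x(n) = 3 - n*n² = 3 - n³)
√(T + x(F + 31)) = √(-8720 + (3 - (51/7 + 31)³)) = √(-8720 + (3 - (268/7)³)) = √(-8720 + (3 - 1*19248832/343)) = √(-8720 + (3 - 19248832/343)) = √(-8720 - 19247803/343) = √(-22238763/343) = I*√155671341/49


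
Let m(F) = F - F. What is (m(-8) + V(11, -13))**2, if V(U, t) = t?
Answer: 169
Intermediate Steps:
m(F) = 0
(m(-8) + V(11, -13))**2 = (0 - 13)**2 = (-13)**2 = 169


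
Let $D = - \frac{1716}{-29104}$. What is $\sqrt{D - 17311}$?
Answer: $\frac{i \sqrt{229111066333}}{3638} \approx 131.57 i$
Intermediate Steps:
$D = \frac{429}{7276}$ ($D = \left(-1716\right) \left(- \frac{1}{29104}\right) = \frac{429}{7276} \approx 0.058961$)
$\sqrt{D - 17311} = \sqrt{\frac{429}{7276} - 17311} = \sqrt{- \frac{125954407}{7276}} = \frac{i \sqrt{229111066333}}{3638}$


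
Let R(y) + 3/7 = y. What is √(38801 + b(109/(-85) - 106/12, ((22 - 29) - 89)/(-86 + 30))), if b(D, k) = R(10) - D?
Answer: √494765775210/3570 ≈ 197.03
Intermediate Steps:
R(y) = -3/7 + y
b(D, k) = 67/7 - D (b(D, k) = (-3/7 + 10) - D = 67/7 - D)
√(38801 + b(109/(-85) - 106/12, ((22 - 29) - 89)/(-86 + 30))) = √(38801 + (67/7 - (109/(-85) - 106/12))) = √(38801 + (67/7 - (109*(-1/85) - 106*1/12))) = √(38801 + (67/7 - (-109/85 - 53/6))) = √(38801 + (67/7 - 1*(-5159/510))) = √(38801 + (67/7 + 5159/510)) = √(38801 + 70283/3570) = √(138589853/3570) = √494765775210/3570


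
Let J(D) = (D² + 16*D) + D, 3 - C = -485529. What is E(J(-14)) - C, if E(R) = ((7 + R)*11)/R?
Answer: -2913137/6 ≈ -4.8552e+5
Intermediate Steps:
C = 485532 (C = 3 - 1*(-485529) = 3 + 485529 = 485532)
J(D) = D² + 17*D
E(R) = (77 + 11*R)/R
E(J(-14)) - C = (11 + 77/((-14*(17 - 14)))) - 1*485532 = (11 + 77/((-14*3))) - 485532 = (11 + 77/(-42)) - 485532 = (11 + 77*(-1/42)) - 485532 = (11 - 11/6) - 485532 = 55/6 - 485532 = -2913137/6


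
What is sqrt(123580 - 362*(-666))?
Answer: 8*sqrt(5698) ≈ 603.88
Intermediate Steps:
sqrt(123580 - 362*(-666)) = sqrt(123580 + 241092) = sqrt(364672) = 8*sqrt(5698)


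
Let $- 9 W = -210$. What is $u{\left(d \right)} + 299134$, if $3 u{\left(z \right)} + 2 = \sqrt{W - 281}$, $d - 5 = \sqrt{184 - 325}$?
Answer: $\frac{897400}{3} + \frac{i \sqrt{2319}}{9} \approx 2.9913 \cdot 10^{5} + 5.3507 i$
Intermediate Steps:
$W = \frac{70}{3}$ ($W = \left(- \frac{1}{9}\right) \left(-210\right) = \frac{70}{3} \approx 23.333$)
$d = 5 + i \sqrt{141}$ ($d = 5 + \sqrt{184 - 325} = 5 + \sqrt{-141} = 5 + i \sqrt{141} \approx 5.0 + 11.874 i$)
$u{\left(z \right)} = - \frac{2}{3} + \frac{i \sqrt{2319}}{9}$ ($u{\left(z \right)} = - \frac{2}{3} + \frac{\sqrt{\frac{70}{3} - 281}}{3} = - \frac{2}{3} + \frac{\sqrt{- \frac{773}{3}}}{3} = - \frac{2}{3} + \frac{\frac{1}{3} i \sqrt{2319}}{3} = - \frac{2}{3} + \frac{i \sqrt{2319}}{9}$)
$u{\left(d \right)} + 299134 = \left(- \frac{2}{3} + \frac{i \sqrt{2319}}{9}\right) + 299134 = \frac{897400}{3} + \frac{i \sqrt{2319}}{9}$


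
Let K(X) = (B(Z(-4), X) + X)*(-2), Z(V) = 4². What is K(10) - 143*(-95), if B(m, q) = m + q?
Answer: 13513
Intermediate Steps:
Z(V) = 16
K(X) = -32 - 4*X (K(X) = ((16 + X) + X)*(-2) = (16 + 2*X)*(-2) = -32 - 4*X)
K(10) - 143*(-95) = (-32 - 4*10) - 143*(-95) = (-32 - 40) + 13585 = -72 + 13585 = 13513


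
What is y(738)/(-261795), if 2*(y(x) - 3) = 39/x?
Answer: -1489/128803140 ≈ -1.1560e-5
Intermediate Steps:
y(x) = 3 + 39/(2*x) (y(x) = 3 + (39/x)/2 = 3 + 39/(2*x))
y(738)/(-261795) = (3 + (39/2)/738)/(-261795) = (3 + (39/2)*(1/738))*(-1/261795) = (3 + 13/492)*(-1/261795) = (1489/492)*(-1/261795) = -1489/128803140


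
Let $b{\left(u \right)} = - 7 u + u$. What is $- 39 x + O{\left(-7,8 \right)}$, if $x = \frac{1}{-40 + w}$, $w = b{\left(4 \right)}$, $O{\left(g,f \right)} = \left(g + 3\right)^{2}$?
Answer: $\frac{1063}{64} \approx 16.609$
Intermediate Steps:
$O{\left(g,f \right)} = \left(3 + g\right)^{2}$
$b{\left(u \right)} = - 6 u$
$w = -24$ ($w = \left(-6\right) 4 = -24$)
$x = - \frac{1}{64}$ ($x = \frac{1}{-40 - 24} = \frac{1}{-64} = - \frac{1}{64} \approx -0.015625$)
$- 39 x + O{\left(-7,8 \right)} = \left(-39\right) \left(- \frac{1}{64}\right) + \left(3 - 7\right)^{2} = \frac{39}{64} + \left(-4\right)^{2} = \frac{39}{64} + 16 = \frac{1063}{64}$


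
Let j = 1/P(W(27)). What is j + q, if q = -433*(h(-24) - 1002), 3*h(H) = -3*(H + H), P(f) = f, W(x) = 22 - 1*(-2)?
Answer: 9913969/24 ≈ 4.1308e+5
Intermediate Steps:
W(x) = 24 (W(x) = 22 + 2 = 24)
h(H) = -2*H (h(H) = (-3*(H + H))/3 = (-6*H)/3 = -2*H)
j = 1/24 ≈ 0.041667
q = 413082 (q = -433*(-2*(-24) - 1002) = -433*(48 - 1002) = -433*(-954) = 413082)
j + q = 1/24 + 413082 = 9913969/24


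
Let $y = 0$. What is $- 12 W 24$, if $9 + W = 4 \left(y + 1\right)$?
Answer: $1440$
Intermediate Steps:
$W = -5$ ($W = -9 + 4 \left(0 + 1\right) = -9 + 4 \cdot 1 = -9 + 4 = -5$)
$- 12 W 24 = \left(-12\right) \left(-5\right) 24 = 60 \cdot 24 = 1440$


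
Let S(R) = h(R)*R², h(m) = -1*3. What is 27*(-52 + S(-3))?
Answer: -2133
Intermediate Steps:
h(m) = -3
S(R) = -3*R²
27*(-52 + S(-3)) = 27*(-52 - 3*(-3)²) = 27*(-52 - 3*9) = 27*(-52 - 27) = 27*(-79) = -2133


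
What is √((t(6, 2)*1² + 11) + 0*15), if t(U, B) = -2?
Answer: 3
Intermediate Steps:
√((t(6, 2)*1² + 11) + 0*15) = √((-2*1² + 11) + 0*15) = √((-2*1 + 11) + 0) = √((-2 + 11) + 0) = √(9 + 0) = √9 = 3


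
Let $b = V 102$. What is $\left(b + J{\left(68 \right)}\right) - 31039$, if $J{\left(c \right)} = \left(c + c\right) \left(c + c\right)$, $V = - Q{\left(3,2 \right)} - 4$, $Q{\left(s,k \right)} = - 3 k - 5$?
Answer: $-11829$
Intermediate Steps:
$Q{\left(s,k \right)} = -5 - 3 k$
$V = 7$ ($V = - (-5 - 6) - 4 = \left(-1\right) \left(-11\right) - 4 = 11 - 4 = 7$)
$b = 714$ ($b = 7 \cdot 102 = 714$)
$J{\left(c \right)} = 4 c^{2}$ ($J{\left(c \right)} = 2 c 2 c = 4 c^{2}$)
$\left(b + J{\left(68 \right)}\right) - 31039 = \left(714 + 4 \cdot 68^{2}\right) - 31039 = \left(714 + 4 \cdot 4624\right) - 31039 = \left(714 + 18496\right) - 31039 = 19210 - 31039 = -11829$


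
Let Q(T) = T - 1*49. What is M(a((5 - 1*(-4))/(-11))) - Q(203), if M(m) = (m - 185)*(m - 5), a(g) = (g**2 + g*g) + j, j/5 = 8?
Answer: -78687765/14641 ≈ -5374.5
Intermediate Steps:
j = 40 (j = 5*8 = 40)
a(g) = 40 + 2*g**2 (a(g) = (g**2 + g*g) + 40 = (g**2 + g**2) + 40 = 2*g**2 + 40 = 40 + 2*g**2)
M(m) = (-185 + m)*(-5 + m)
Q(T) = -49 + T (Q(T) = T - 49 = -49 + T)
M(a((5 - 1*(-4))/(-11))) - Q(203) = (925 + (40 + 2*((5 - 1*(-4))/(-11))**2)**2 - 190*(40 + 2*((5 - 1*(-4))/(-11))**2)) - (-49 + 203) = (925 + (40 + 2*((5 + 4)*(-1/11))**2)**2 - 190*(40 + 2*((5 + 4)*(-1/11))**2)) - 1*154 = (925 + (40 + 2*(9*(-1/11))**2)**2 - 190*(40 + 2*(9*(-1/11))**2)) - 154 = (925 + (40 + 2*(-9/11)**2)**2 - 190*(40 + 2*(-9/11)**2)) - 154 = (925 + (40 + 2*(81/121))**2 - 190*(40 + 2*(81/121))) - 154 = (925 + (40 + 162/121)**2 - 190*(40 + 162/121)) - 154 = (925 + (5002/121)**2 - 190*5002/121) - 154 = (925 + 25020004/14641 - 950380/121) - 154 = -76433051/14641 - 154 = -78687765/14641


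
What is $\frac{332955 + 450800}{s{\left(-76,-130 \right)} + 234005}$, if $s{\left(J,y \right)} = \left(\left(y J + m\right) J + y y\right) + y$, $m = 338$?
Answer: $- \frac{783755}{525793} \approx -1.4906$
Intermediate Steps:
$s{\left(J,y \right)} = y + y^{2} + J \left(338 + J y\right)$ ($s{\left(J,y \right)} = \left(\left(y J + 338\right) J + y y\right) + y = \left(\left(J y + 338\right) J + y^{2}\right) + y = \left(\left(338 + J y\right) J + y^{2}\right) + y = \left(J \left(338 + J y\right) + y^{2}\right) + y = \left(y^{2} + J \left(338 + J y\right)\right) + y = y + y^{2} + J \left(338 + J y\right)$)
$\frac{332955 + 450800}{s{\left(-76,-130 \right)} + 234005} = \frac{332955 + 450800}{\left(-130 + \left(-130\right)^{2} + 338 \left(-76\right) - 130 \left(-76\right)^{2}\right) + 234005} = \frac{783755}{\left(-130 + 16900 - 25688 - 750880\right) + 234005} = \frac{783755}{-759798 + 234005} = \frac{783755}{-525793} = 783755 \left(- \frac{1}{525793}\right) = - \frac{783755}{525793}$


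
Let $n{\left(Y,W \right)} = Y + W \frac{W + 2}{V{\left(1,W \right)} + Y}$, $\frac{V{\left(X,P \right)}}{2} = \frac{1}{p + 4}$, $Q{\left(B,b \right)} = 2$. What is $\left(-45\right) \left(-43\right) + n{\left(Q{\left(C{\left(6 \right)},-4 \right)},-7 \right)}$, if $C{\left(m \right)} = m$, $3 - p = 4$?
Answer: $\frac{15601}{8} \approx 1950.1$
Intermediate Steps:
$p = -1$ ($p = 3 - 4 = -1$)
$V{\left(X,P \right)} = \frac{2}{3}$ ($V{\left(X,P \right)} = \frac{2}{-1 + 4} = \frac{2}{3}$)
$n{\left(Y,W \right)} = Y + \frac{W \left(2 + W\right)}{\frac{2}{3} + Y}$ ($n{\left(Y,W \right)} = Y + W \frac{W + 2}{\frac{2}{3} + Y} = Y + W \frac{2 + W}{\frac{2}{3} + Y} = Y + \frac{W \left(2 + W\right)}{\frac{2}{3} + Y}$)
$\left(-45\right) \left(-43\right) + n{\left(Q{\left(C{\left(6 \right)},-4 \right)},-7 \right)} = \left(-45\right) \left(-43\right) + \frac{2 \cdot 2 + 3 \left(-7\right)^{2} + 3 \cdot 2^{2} + 6 \left(-7\right)}{2 + 3 \cdot 2} = 1935 + \frac{4 + 3 \cdot 49 + 3 \cdot 4 - 42}{2 + 6} = 1935 + \frac{4 + 147 + 12 - 42}{8} = 1935 + \frac{1}{8} \cdot 121 = 1935 + \frac{121}{8} = \frac{15601}{8}$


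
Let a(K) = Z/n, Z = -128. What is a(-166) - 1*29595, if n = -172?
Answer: -1272553/43 ≈ -29594.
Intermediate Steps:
a(K) = 32/43 (a(K) = -128/(-172) = -128*(-1/172) = 32/43)
a(-166) - 1*29595 = 32/43 - 1*29595 = 32/43 - 29595 = -1272553/43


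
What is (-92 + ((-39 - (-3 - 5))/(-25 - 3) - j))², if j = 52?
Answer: 16008001/784 ≈ 20418.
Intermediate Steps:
(-92 + ((-39 - (-3 - 5))/(-25 - 3) - j))² = (-92 + ((-39 - (-3 - 5))/(-25 - 3) - 1*52))² = (-92 + ((-39 - 1*(-8))/(-28) - 52))² = (-92 + ((-39 + 8)*(-1/28) - 52))² = (-92 + (-31*(-1/28) - 52))² = (-92 + (31/28 - 52))² = (-92 - 1425/28)² = (-4001/28)² = 16008001/784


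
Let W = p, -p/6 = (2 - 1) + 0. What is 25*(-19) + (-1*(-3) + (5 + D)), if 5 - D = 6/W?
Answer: -461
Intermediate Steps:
p = -6 (p = -6*((2 - 1) + 0) = -6*(1 + 0) = -6*1 = -6)
W = -6
D = 6 (D = 5 - 6/(-6) = 5 - 6*(-1)/6 = 5 - 1*(-1) = 5 + 1 = 6)
25*(-19) + (-1*(-3) + (5 + D)) = 25*(-19) + (-1*(-3) + (5 + 6)) = -475 + (3 + 11) = -475 + 14 = -461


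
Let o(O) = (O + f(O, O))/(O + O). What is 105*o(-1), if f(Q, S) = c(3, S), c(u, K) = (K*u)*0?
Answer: 105/2 ≈ 52.500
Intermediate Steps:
c(u, K) = 0
f(Q, S) = 0
o(O) = ½ (o(O) = (O + 0)/(O + O) = O/((2*O)) = O*(1/(2*O)) = ½)
105*o(-1) = 105*(½) = 105/2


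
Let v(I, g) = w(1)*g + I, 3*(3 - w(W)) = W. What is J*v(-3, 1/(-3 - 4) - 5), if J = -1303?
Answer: 152451/7 ≈ 21779.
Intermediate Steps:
w(W) = 3 - W/3
v(I, g) = I + 8*g/3 (v(I, g) = (3 - ⅓*1)*g + I = (3 - ⅓)*g + I = 8*g/3 + I = I + 8*g/3)
J*v(-3, 1/(-3 - 4) - 5) = -1303*(-3 + 8*(1/(-3 - 4) - 5)/3) = -1303*(-3 + 8*(1/(-7) - 5)/3) = -1303*(-3 + 8*(-⅐ - 5)/3) = -1303*(-3 + (8/3)*(-36/7)) = -1303*(-3 - 96/7) = -1303*(-117/7) = 152451/7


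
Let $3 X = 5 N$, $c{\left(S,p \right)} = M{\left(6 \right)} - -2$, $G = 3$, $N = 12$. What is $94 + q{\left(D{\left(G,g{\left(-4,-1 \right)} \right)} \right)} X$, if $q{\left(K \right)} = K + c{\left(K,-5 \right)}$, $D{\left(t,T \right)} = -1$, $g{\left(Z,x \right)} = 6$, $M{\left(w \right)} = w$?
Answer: $234$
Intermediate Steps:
$c{\left(S,p \right)} = 8$ ($c{\left(S,p \right)} = 6 - -2 = 6 + 2 = 8$)
$q{\left(K \right)} = 8 + K$ ($q{\left(K \right)} = K + 8 = 8 + K$)
$X = 20$ ($X = \frac{5 \cdot 12}{3} = \frac{1}{3} \cdot 60 = 20$)
$94 + q{\left(D{\left(G,g{\left(-4,-1 \right)} \right)} \right)} X = 94 + \left(8 - 1\right) 20 = 94 + 7 \cdot 20 = 94 + 140 = 234$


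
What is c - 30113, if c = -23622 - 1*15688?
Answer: -69423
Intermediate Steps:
c = -39310 (c = -23622 - 15688 = -39310)
c - 30113 = -39310 - 30113 = -69423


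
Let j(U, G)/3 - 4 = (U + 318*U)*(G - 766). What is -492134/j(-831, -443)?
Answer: -492134/961477815 ≈ -0.00051185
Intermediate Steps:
j(U, G) = 12 + 957*U*(-766 + G) (j(U, G) = 12 + 3*((U + 318*U)*(G - 766)) = 12 + 3*((319*U)*(-766 + G)) = 12 + 3*(319*U*(-766 + G)) = 12 + 957*U*(-766 + G))
-492134/j(-831, -443) = -492134/(12 - 733062*(-831) + 957*(-443)*(-831)) = -492134/(12 + 609174522 + 352303281) = -492134/961477815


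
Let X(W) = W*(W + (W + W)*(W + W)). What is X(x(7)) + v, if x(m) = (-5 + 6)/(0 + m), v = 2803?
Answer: 961440/343 ≈ 2803.0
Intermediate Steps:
x(m) = 1/m
X(W) = W*(W + 4*W²) (X(W) = W*(W + (2*W)*(2*W)) = W*(W + 4*W²))
X(x(7)) + v = (1/7)²*(1 + 4/7) + 2803 = (⅐)²*(1 + 4*(⅐)) + 2803 = (1 + 4/7)/49 + 2803 = (1/49)*(11/7) + 2803 = 11/343 + 2803 = 961440/343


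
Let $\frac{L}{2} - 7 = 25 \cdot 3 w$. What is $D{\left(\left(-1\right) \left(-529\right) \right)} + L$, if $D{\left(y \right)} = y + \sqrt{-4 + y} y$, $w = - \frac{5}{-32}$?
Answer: $\frac{9063}{16} + 2645 \sqrt{21} \approx 12687.0$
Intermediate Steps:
$w = \frac{5}{32}$ ($w = \left(-5\right) \left(- \frac{1}{32}\right) = \frac{5}{32} \approx 0.15625$)
$D{\left(y \right)} = y + y \sqrt{-4 + y}$
$L = \frac{599}{16}$ ($L = 14 + 2 \cdot 25 \cdot 3 \cdot \frac{5}{32} = 14 + 2 \cdot 75 \cdot \frac{5}{32} = 14 + 2 \cdot \frac{375}{32} = 14 + \frac{375}{16} = \frac{599}{16} \approx 37.438$)
$D{\left(\left(-1\right) \left(-529\right) \right)} + L = \left(-1\right) \left(-529\right) \left(1 + \sqrt{-4 - -529}\right) + \frac{599}{16} = 529 \left(1 + \sqrt{-4 + 529}\right) + \frac{599}{16} = 529 \left(1 + \sqrt{525}\right) + \frac{599}{16} = 529 \left(1 + 5 \sqrt{21}\right) + \frac{599}{16} = \left(529 + 2645 \sqrt{21}\right) + \frac{599}{16} = \frac{9063}{16} + 2645 \sqrt{21}$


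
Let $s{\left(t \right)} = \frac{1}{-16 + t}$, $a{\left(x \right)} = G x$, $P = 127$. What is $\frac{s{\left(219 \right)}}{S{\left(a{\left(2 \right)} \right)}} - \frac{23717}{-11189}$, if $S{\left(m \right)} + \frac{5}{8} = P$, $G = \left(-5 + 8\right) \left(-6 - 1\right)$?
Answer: $\frac{4867600573}{2296352037} \approx 2.1197$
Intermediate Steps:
$G = -21$ ($G = 3 \left(-7\right) = -21$)
$a{\left(x \right)} = - 21 x$
$S{\left(m \right)} = \frac{1011}{8}$ ($S{\left(m \right)} = - \frac{5}{8} + 127 = \frac{1011}{8}$)
$\frac{s{\left(219 \right)}}{S{\left(a{\left(2 \right)} \right)}} - \frac{23717}{-11189} = \frac{1}{\left(-16 + 219\right) \frac{1011}{8}} - \frac{23717}{-11189} = \frac{1}{203} \cdot \frac{8}{1011} - - \frac{23717}{11189} = \frac{1}{203} \cdot \frac{8}{1011} + \frac{23717}{11189} = \frac{8}{205233} + \frac{23717}{11189} = \frac{4867600573}{2296352037}$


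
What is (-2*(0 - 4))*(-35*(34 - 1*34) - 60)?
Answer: -480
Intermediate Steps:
(-2*(0 - 4))*(-35*(34 - 1*34) - 60) = (-2*(-4))*(-35*(34 - 34) - 60) = 8*(-35*0 - 60) = 8*(0 - 60) = 8*(-60) = -480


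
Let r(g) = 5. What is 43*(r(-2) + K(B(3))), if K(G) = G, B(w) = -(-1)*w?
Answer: 344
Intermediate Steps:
B(w) = w
43*(r(-2) + K(B(3))) = 43*(5 + 3) = 43*8 = 344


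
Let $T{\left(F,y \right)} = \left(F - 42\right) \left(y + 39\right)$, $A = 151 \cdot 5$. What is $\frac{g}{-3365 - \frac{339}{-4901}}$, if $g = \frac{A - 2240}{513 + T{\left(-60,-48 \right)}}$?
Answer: $\frac{269555}{874050878} \approx 0.0003084$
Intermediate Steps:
$A = 755$
$T{\left(F,y \right)} = \left(-42 + F\right) \left(39 + y\right)$
$g = - \frac{55}{53}$ ($g = \frac{755 - 2240}{513 - -918} = - \frac{1485}{513 + \left(-1638 + 2016 - 2340 + 2880\right)} = - \frac{1485}{513 + 918} = - \frac{1485}{1431} = \left(-1485\right) \frac{1}{1431} = - \frac{55}{53} \approx -1.0377$)
$\frac{g}{-3365 - \frac{339}{-4901}} = - \frac{55}{53 \left(-3365 - \frac{339}{-4901}\right)} = - \frac{55}{53 \left(-3365 - 339 \left(- \frac{1}{4901}\right)\right)} = - \frac{55}{53 \left(-3365 - - \frac{339}{4901}\right)} = - \frac{55}{53 \left(-3365 + \frac{339}{4901}\right)} = - \frac{55}{53 \left(- \frac{16491526}{4901}\right)} = \left(- \frac{55}{53}\right) \left(- \frac{4901}{16491526}\right) = \frac{269555}{874050878}$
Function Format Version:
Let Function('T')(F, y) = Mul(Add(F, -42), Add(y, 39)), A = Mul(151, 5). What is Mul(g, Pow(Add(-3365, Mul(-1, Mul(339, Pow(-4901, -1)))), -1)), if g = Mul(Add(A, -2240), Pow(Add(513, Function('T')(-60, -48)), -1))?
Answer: Rational(269555, 874050878) ≈ 0.00030840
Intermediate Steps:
A = 755
Function('T')(F, y) = Mul(Add(-42, F), Add(39, y))
g = Rational(-55, 53) (g = Mul(Add(755, -2240), Pow(Add(513, Add(-1638, Mul(-42, -48), Mul(39, -60), Mul(-60, -48))), -1)) = Mul(-1485, Pow(Add(513, Add(-1638, 2016, -2340, 2880)), -1)) = Mul(-1485, Pow(Add(513, 918), -1)) = Mul(-1485, Pow(1431, -1)) = Mul(-1485, Rational(1, 1431)) = Rational(-55, 53) ≈ -1.0377)
Mul(g, Pow(Add(-3365, Mul(-1, Mul(339, Pow(-4901, -1)))), -1)) = Mul(Rational(-55, 53), Pow(Add(-3365, Mul(-1, Mul(339, Pow(-4901, -1)))), -1)) = Mul(Rational(-55, 53), Pow(Add(-3365, Mul(-1, Mul(339, Rational(-1, 4901)))), -1)) = Mul(Rational(-55, 53), Pow(Add(-3365, Mul(-1, Rational(-339, 4901))), -1)) = Mul(Rational(-55, 53), Pow(Add(-3365, Rational(339, 4901)), -1)) = Mul(Rational(-55, 53), Pow(Rational(-16491526, 4901), -1)) = Mul(Rational(-55, 53), Rational(-4901, 16491526)) = Rational(269555, 874050878)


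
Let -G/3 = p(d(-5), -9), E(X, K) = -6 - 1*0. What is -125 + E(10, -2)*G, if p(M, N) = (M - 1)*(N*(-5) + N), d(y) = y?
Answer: -4013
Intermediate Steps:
p(M, N) = -4*N*(-1 + M) (p(M, N) = (-1 + M)*(-5*N + N) = (-1 + M)*(-4*N) = -4*N*(-1 + M))
E(X, K) = -6 (E(X, K) = -6 + 0 = -6)
G = 648 (G = -12*(-9)*(1 - 1*(-5)) = -12*(-9)*(1 + 5) = -12*(-9)*6 = -3*(-216) = 648)
-125 + E(10, -2)*G = -125 - 6*648 = -125 - 3888 = -4013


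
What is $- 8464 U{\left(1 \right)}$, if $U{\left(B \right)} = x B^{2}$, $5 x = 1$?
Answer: $- \frac{8464}{5} \approx -1692.8$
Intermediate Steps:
$x = \frac{1}{5}$ ($x = \frac{1}{5} \cdot 1 = \frac{1}{5} \approx 0.2$)
$U{\left(B \right)} = \frac{B^{2}}{5}$
$- 8464 U{\left(1 \right)} = - 8464 \frac{1^{2}}{5} = - 8464 \cdot \frac{1}{5} \cdot 1 = \left(-8464\right) \frac{1}{5} = - \frac{8464}{5}$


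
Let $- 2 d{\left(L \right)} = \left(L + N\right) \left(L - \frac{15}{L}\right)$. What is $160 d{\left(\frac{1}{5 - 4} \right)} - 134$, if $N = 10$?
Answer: $12186$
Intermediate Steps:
$d{\left(L \right)} = - \frac{\left(10 + L\right) \left(L - \frac{15}{L}\right)}{2}$ ($d{\left(L \right)} = - \frac{\left(L + 10\right) \left(L - \frac{15}{L}\right)}{2} = - \frac{\left(10 + L\right) \left(L - \frac{15}{L}\right)}{2}$)
$160 d{\left(\frac{1}{5 - 4} \right)} - 134 = 160 \frac{150 - \frac{-15 + \left(\frac{1}{5 - 4}\right)^{2} + \frac{10}{5 - 4}}{5 - 4}}{2 \frac{1}{5 - 4}} - 134 = 160 \frac{150 - \frac{-15 + \left(1^{-1}\right)^{2} + \frac{10}{1}}{1}}{2 \cdot 1^{-1}} - 134 = 160 \frac{150 - 1 \left(-15 + 1^{2} + 10 \cdot 1\right)}{2 \cdot 1} - 134 = 160 \cdot \frac{1}{2} \cdot 1 \left(150 - 1 \left(-15 + 1 + 10\right)\right) - 134 = 160 \cdot \frac{1}{2} \cdot 1 \left(150 - 1 \left(-4\right)\right) - 134 = 160 \cdot \frac{1}{2} \cdot 1 \left(150 + 4\right) - 134 = 160 \cdot \frac{1}{2} \cdot 1 \cdot 154 - 134 = 160 \cdot 77 - 134 = 12320 - 134 = 12186$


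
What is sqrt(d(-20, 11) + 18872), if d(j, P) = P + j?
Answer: sqrt(18863) ≈ 137.34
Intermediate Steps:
sqrt(d(-20, 11) + 18872) = sqrt((11 - 20) + 18872) = sqrt(-9 + 18872) = sqrt(18863)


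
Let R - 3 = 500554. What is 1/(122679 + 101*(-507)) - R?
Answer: -35775809903/71472 ≈ -5.0056e+5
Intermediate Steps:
R = 500557 (R = 3 + 500554 = 500557)
1/(122679 + 101*(-507)) - R = 1/(122679 + 101*(-507)) - 1*500557 = 1/(122679 - 51207) - 500557 = 1/71472 - 500557 = -35775809903/71472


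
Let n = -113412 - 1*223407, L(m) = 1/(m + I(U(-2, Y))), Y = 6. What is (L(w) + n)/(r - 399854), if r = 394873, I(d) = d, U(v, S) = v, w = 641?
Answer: 215227340/3182859 ≈ 67.621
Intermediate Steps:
L(m) = 1/(-2 + m) (L(m) = 1/(m - 2) = 1/(-2 + m))
n = -336819 (n = -113412 - 223407 = -336819)
(L(w) + n)/(r - 399854) = (1/(-2 + 641) - 336819)/(394873 - 399854) = (1/639 - 336819)/(-4981) = (1/639 - 336819)*(-1/4981) = -215227340/639*(-1/4981) = 215227340/3182859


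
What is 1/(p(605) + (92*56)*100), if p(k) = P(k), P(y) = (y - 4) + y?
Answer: 1/516406 ≈ 1.9365e-6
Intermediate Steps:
P(y) = -4 + 2*y (P(y) = (-4 + y) + y = -4 + 2*y)
p(k) = -4 + 2*k
1/(p(605) + (92*56)*100) = 1/((-4 + 2*605) + (92*56)*100) = 1/((-4 + 1210) + 5152*100) = 1/(1206 + 515200) = 1/516406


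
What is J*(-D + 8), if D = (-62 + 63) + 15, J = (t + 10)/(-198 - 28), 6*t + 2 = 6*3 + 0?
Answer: 152/339 ≈ 0.44838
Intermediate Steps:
t = 8/3 (t = -⅓ + (6*3 + 0)/6 = -⅓ + (18 + 0)/6 = -⅓ + (⅙)*18 = -⅓ + 3 = 8/3 ≈ 2.6667)
J = -19/339 (J = (8/3 + 10)/(-198 - 28) = (38/3)/(-226) = (38/3)*(-1/226) = -19/339 ≈ -0.056047)
D = 16 (D = 1 + 15 = 16)
J*(-D + 8) = -19*(-1*16 + 8)/339 = -19*(-16 + 8)/339 = -19/339*(-8) = 152/339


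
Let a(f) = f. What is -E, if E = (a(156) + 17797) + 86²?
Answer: -25349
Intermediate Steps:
E = 25349 (E = (156 + 17797) + 86² = 17953 + 7396 = 25349)
-E = -1*25349 = -25349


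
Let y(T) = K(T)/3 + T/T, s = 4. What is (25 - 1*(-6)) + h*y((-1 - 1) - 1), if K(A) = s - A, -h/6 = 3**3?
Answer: -509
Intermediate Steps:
h = -162 (h = -6*3**3 = -6*27 = -162)
K(A) = 4 - A
y(T) = 7/3 - T/3 (y(T) = (4 - T)/3 + T/T = (4 - T)*(1/3) + 1 = (4/3 - T/3) + 1 = 7/3 - T/3)
(25 - 1*(-6)) + h*y((-1 - 1) - 1) = (25 - 1*(-6)) - 162*(7/3 - ((-1 - 1) - 1)/3) = (25 + 6) - 162*(7/3 - (-2 - 1)/3) = 31 - 162*(7/3 - 1/3*(-3)) = 31 - 162*(7/3 + 1) = 31 - 162*10/3 = 31 - 540 = -509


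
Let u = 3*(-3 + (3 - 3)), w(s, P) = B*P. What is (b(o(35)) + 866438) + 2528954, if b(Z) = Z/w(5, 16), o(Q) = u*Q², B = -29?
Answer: 1575472913/464 ≈ 3.3954e+6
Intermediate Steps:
w(s, P) = -29*P
u = -9 (u = 3*(-3 + 0) = 3*(-3) = -9)
o(Q) = -9*Q²
b(Z) = -Z/464 (b(Z) = Z/((-29*16)) = Z/(-464) = Z*(-1/464) = -Z/464)
(b(o(35)) + 866438) + 2528954 = (-(-9)*35²/464 + 866438) + 2528954 = (-(-9)*1225/464 + 866438) + 2528954 = (-1/464*(-11025) + 866438) + 2528954 = (11025/464 + 866438) + 2528954 = 402038257/464 + 2528954 = 1575472913/464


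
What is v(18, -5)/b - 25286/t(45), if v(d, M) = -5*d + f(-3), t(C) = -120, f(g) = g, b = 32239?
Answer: 407592097/1934340 ≈ 210.71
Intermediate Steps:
v(d, M) = -3 - 5*d (v(d, M) = -5*d - 3 = -3 - 5*d)
v(18, -5)/b - 25286/t(45) = (-3 - 5*18)/32239 - 25286/(-120) = (-3 - 90)*(1/32239) - 25286*(-1/120) = -93*1/32239 + 12643/60 = -93/32239 + 12643/60 = 407592097/1934340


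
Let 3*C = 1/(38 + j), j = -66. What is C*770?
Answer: -55/6 ≈ -9.1667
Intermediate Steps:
C = -1/84 (C = 1/(3*(38 - 66)) = (⅓)/(-28) = (⅓)*(-1/28) = -1/84 ≈ -0.011905)
C*770 = -1/84*770 = -55/6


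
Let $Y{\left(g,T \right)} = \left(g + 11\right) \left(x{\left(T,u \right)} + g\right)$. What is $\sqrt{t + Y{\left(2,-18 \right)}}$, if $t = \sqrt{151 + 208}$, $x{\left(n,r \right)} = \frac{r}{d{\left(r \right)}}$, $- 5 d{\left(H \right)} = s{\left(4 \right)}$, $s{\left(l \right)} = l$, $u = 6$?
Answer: $\frac{\sqrt{-286 + 4 \sqrt{359}}}{2} \approx 7.2493 i$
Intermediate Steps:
$d{\left(H \right)} = - \frac{4}{5}$ ($d{\left(H \right)} = \left(- \frac{1}{5}\right) 4 = - \frac{4}{5}$)
$x{\left(n,r \right)} = - \frac{5 r}{4}$ ($x{\left(n,r \right)} = \frac{r}{- \frac{4}{5}} = r \left(- \frac{5}{4}\right) = - \frac{5 r}{4}$)
$t = \sqrt{359} \approx 18.947$
$Y{\left(g,T \right)} = \left(11 + g\right) \left(- \frac{15}{2} + g\right)$ ($Y{\left(g,T \right)} = \left(g + 11\right) \left(\left(- \frac{5}{4}\right) 6 + g\right) = \left(11 + g\right) \left(- \frac{15}{2} + g\right)$)
$\sqrt{t + Y{\left(2,-18 \right)}} = \sqrt{\sqrt{359} + \left(- \frac{165}{2} + 2^{2} + \frac{7}{2} \cdot 2\right)} = \sqrt{\sqrt{359} + \left(- \frac{165}{2} + 4 + 7\right)} = \sqrt{\sqrt{359} - \frac{143}{2}} = \sqrt{- \frac{143}{2} + \sqrt{359}}$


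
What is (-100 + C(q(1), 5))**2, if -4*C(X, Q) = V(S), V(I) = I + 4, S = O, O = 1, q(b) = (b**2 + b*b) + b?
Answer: 164025/16 ≈ 10252.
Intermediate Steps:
q(b) = b + 2*b**2 (q(b) = (b**2 + b**2) + b = 2*b**2 + b = b + 2*b**2)
S = 1
V(I) = 4 + I
C(X, Q) = -5/4 (C(X, Q) = -(4 + 1)/4 = -1/4*5 = -5/4)
(-100 + C(q(1), 5))**2 = (-100 - 5/4)**2 = (-405/4)**2 = 164025/16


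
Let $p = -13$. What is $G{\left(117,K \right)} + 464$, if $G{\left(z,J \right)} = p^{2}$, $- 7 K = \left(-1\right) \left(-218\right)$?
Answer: $633$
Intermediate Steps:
$K = - \frac{218}{7}$ ($K = - \frac{\left(-1\right) \left(-218\right)}{7} = \left(- \frac{1}{7}\right) 218 = - \frac{218}{7} \approx -31.143$)
$G{\left(z,J \right)} = 169$ ($G{\left(z,J \right)} = \left(-13\right)^{2} = 169$)
$G{\left(117,K \right)} + 464 = 169 + 464 = 633$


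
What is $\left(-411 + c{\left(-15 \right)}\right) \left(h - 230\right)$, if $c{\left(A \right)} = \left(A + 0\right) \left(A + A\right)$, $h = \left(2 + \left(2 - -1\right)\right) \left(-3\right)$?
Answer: $-9555$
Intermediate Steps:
$h = -15$ ($h = \left(2 + \left(2 + 1\right)\right) \left(-3\right) = \left(2 + 3\right) \left(-3\right) = 5 \left(-3\right) = -15$)
$c{\left(A \right)} = 2 A^{2}$ ($c{\left(A \right)} = A 2 A = 2 A^{2}$)
$\left(-411 + c{\left(-15 \right)}\right) \left(h - 230\right) = \left(-411 + 2 \left(-15\right)^{2}\right) \left(-15 - 230\right) = \left(-411 + 2 \cdot 225\right) \left(-245\right) = \left(-411 + 450\right) \left(-245\right) = 39 \left(-245\right) = -9555$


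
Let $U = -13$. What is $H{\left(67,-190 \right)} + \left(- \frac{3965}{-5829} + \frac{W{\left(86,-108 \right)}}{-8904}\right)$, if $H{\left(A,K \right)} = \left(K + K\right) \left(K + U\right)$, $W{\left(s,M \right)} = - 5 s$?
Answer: $\frac{667285506845}{8650236} \approx 77141.0$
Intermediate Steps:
$H{\left(A,K \right)} = 2 K \left(-13 + K\right)$ ($H{\left(A,K \right)} = \left(K + K\right) \left(K - 13\right) = 2 K \left(-13 + K\right)$)
$H{\left(67,-190 \right)} + \left(- \frac{3965}{-5829} + \frac{W{\left(86,-108 \right)}}{-8904}\right) = 2 \left(-190\right) \left(-13 - 190\right) + \left(- \frac{3965}{-5829} + \frac{\left(-5\right) 86}{-8904}\right) = 2 \left(-190\right) \left(-203\right) - - \frac{6301805}{8650236} = 77140 + \left(\frac{3965}{5829} + \frac{215}{4452}\right) = 77140 + \frac{6301805}{8650236} = \frac{667285506845}{8650236}$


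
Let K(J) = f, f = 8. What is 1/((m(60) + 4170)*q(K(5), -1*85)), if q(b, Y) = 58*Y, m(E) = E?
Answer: -1/20853900 ≈ -4.7953e-8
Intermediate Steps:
K(J) = 8
1/((m(60) + 4170)*q(K(5), -1*85)) = 1/((60 + 4170)*((58*(-1*85)))) = 1/(4230*((58*(-85)))) = (1/4230)/(-4930) = (1/4230)*(-1/4930) = -1/20853900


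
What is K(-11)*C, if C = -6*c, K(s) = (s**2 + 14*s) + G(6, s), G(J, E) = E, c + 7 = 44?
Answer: 9768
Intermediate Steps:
c = 37 (c = -7 + 44 = 37)
K(s) = s**2 + 15*s (K(s) = (s**2 + 14*s) + s = s**2 + 15*s)
C = -222 (C = -6*37 = -222)
K(-11)*C = -11*(15 - 11)*(-222) = -11*4*(-222) = -44*(-222) = 9768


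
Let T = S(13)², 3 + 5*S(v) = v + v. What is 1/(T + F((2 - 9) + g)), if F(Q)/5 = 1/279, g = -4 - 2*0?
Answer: 6975/147716 ≈ 0.047219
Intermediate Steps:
S(v) = -⅗ + 2*v/5 (S(v) = -⅗ + (v + v)/5 = -⅗ + (2*v)/5 = -⅗ + 2*v/5)
g = -4 (g = -4 + 0 = -4)
F(Q) = 5/279
T = 529/25 (T = (-⅗ + (⅖)*13)² = (-⅗ + 26/5)² = (23/5)² = 529/25 ≈ 21.160)
1/(T + F((2 - 9) + g)) = 1/(529/25 + 5/279) = 1/(147716/6975) = 6975/147716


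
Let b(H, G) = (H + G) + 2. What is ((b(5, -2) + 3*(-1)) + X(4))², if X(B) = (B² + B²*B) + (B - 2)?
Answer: 7056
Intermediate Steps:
b(H, G) = 2 + G + H (b(H, G) = (G + H) + 2 = 2 + G + H)
X(B) = -2 + B + B² + B³ (X(B) = (B² + B³) + (-2 + B) = -2 + B + B² + B³)
((b(5, -2) + 3*(-1)) + X(4))² = (((2 - 2 + 5) + 3*(-1)) + (-2 + 4 + 4² + 4³))² = ((5 - 3) + (-2 + 4 + 16 + 64))² = (2 + 82)² = 84² = 7056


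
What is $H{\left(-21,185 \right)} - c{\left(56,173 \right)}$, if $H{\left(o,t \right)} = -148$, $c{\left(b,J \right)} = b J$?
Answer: $-9836$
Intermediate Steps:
$c{\left(b,J \right)} = J b$
$H{\left(-21,185 \right)} - c{\left(56,173 \right)} = -148 - 173 \cdot 56 = -148 - 9688 = -9836$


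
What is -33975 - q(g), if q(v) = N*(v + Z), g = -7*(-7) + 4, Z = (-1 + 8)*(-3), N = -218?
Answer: -26999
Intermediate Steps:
Z = -21 (Z = 7*(-3) = -21)
g = 53 (g = 49 + 4 = 53)
q(v) = 4578 - 218*v (q(v) = -218*(v - 21) = -218*(-21 + v) = 4578 - 218*v)
-33975 - q(g) = -33975 - (4578 - 218*53) = -33975 - (4578 - 11554) = -33975 - 1*(-6976) = -33975 + 6976 = -26999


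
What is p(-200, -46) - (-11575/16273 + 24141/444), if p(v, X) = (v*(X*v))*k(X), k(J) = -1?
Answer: 4431334124269/2408404 ≈ 1.8399e+6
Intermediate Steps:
p(v, X) = -X*v² (p(v, X) = (v*(X*v))*(-1) = (X*v²)*(-1) = -X*v²)
p(-200, -46) - (-11575/16273 + 24141/444) = -1*(-46)*(-200)² - (-11575/16273 + 24141/444) = -1*(-46)*40000 - (-11575*1/16273 + 24141*(1/444)) = 1840000 - (-11575/16273 + 8047/148) = 1840000 - 1*129235731/2408404 = 1840000 - 129235731/2408404 = 4431334124269/2408404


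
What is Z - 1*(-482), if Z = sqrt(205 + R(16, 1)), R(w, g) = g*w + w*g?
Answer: 482 + sqrt(237) ≈ 497.40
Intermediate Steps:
R(w, g) = 2*g*w (R(w, g) = g*w + g*w = 2*g*w)
Z = sqrt(237) (Z = sqrt(205 + 2*1*16) = sqrt(205 + 32) = sqrt(237) ≈ 15.395)
Z - 1*(-482) = sqrt(237) - 1*(-482) = sqrt(237) + 482 = 482 + sqrt(237)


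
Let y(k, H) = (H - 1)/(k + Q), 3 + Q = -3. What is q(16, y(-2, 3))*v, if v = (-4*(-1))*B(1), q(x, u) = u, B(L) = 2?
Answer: -2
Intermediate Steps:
Q = -6 (Q = -3 - 3 = -6)
y(k, H) = (-1 + H)/(-6 + k) (y(k, H) = (H - 1)/(k - 6) = (-1 + H)/(-6 + k))
v = 8 (v = -4*(-1)*2 = 4*2 = 8)
q(16, y(-2, 3))*v = ((-1 + 3)/(-6 - 2))*8 = (2/(-8))*8 = -⅛*2*8 = -¼*8 = -2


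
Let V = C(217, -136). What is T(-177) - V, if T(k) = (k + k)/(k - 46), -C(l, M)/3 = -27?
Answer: -17709/223 ≈ -79.413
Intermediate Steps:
C(l, M) = 81 (C(l, M) = -3*(-27) = 81)
T(k) = 2*k/(-46 + k) (T(k) = (2*k)/(-46 + k) = 2*k/(-46 + k))
V = 81
T(-177) - V = 2*(-177)/(-46 - 177) - 1*81 = 2*(-177)/(-223) - 81 = 2*(-177)*(-1/223) - 81 = 354/223 - 81 = -17709/223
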